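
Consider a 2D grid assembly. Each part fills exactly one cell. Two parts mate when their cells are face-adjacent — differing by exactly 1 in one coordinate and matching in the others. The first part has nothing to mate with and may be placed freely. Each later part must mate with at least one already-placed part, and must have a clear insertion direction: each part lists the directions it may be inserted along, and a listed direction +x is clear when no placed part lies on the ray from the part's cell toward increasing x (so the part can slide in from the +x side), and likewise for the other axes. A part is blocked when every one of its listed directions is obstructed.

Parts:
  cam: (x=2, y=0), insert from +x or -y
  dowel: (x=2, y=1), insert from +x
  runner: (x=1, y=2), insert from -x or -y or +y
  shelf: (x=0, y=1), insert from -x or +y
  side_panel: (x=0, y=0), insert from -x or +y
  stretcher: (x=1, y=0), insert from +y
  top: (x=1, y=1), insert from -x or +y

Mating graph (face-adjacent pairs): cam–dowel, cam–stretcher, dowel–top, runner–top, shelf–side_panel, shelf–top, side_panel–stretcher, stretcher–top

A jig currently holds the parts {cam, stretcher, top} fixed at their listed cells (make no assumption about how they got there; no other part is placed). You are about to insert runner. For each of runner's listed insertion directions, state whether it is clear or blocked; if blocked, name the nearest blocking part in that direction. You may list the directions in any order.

+y: clear; -x: clear; -y: blocked by top

-x: ray from runner(1, 2) has no placed part ⇒ clear
-y: nearest on ray is top@(1, 1) ⇒ blocked
+y: ray from runner(1, 2) has no placed part ⇒ clear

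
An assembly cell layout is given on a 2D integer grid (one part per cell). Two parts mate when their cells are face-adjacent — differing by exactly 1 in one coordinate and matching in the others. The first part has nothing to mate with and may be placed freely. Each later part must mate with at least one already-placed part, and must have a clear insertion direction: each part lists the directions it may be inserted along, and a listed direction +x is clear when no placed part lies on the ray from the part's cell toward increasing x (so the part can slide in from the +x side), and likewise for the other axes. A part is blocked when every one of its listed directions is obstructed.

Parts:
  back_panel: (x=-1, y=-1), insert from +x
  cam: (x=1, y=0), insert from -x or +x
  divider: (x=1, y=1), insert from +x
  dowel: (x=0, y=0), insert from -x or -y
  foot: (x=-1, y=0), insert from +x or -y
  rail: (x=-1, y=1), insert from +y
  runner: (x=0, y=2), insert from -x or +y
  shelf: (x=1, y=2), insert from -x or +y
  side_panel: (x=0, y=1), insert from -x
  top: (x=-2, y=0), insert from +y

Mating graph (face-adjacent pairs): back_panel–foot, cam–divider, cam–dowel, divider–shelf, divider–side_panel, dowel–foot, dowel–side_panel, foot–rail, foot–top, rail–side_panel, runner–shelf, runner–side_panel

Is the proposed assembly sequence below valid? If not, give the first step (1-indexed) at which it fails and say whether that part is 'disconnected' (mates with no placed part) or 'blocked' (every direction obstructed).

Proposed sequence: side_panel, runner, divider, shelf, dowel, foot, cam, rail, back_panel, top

1. side_panel@(0, 1) [-x clear] — {side_panel}
2. runner@(0, 2) [-x clear] — {runner, side_panel}
3. divider@(1, 1) [+x clear] — {divider, runner, side_panel}
4. shelf@(1, 2) [+y clear] — {divider, runner, shelf, side_panel}
5. dowel@(0, 0) [-x clear] — {divider, dowel, runner, shelf, side_panel}
6. foot@(-1, 0) [-y clear] — {divider, dowel, foot, runner, shelf, side_panel}
7. cam@(1, 0) [+x clear] — {cam, divider, dowel, foot, runner, shelf, side_panel}
8. rail@(-1, 1) [+y clear] — {cam, divider, dowel, foot, rail, runner, shelf, side_panel}
9. back_panel@(-1, -1) [+x clear] — {back_panel, cam, divider, dowel, foot, rail, runner, shelf, side_panel}
10. top@(-2, 0) [+y clear] — {back_panel, cam, divider, dowel, foot, rail, runner, shelf, side_panel, top}

Valid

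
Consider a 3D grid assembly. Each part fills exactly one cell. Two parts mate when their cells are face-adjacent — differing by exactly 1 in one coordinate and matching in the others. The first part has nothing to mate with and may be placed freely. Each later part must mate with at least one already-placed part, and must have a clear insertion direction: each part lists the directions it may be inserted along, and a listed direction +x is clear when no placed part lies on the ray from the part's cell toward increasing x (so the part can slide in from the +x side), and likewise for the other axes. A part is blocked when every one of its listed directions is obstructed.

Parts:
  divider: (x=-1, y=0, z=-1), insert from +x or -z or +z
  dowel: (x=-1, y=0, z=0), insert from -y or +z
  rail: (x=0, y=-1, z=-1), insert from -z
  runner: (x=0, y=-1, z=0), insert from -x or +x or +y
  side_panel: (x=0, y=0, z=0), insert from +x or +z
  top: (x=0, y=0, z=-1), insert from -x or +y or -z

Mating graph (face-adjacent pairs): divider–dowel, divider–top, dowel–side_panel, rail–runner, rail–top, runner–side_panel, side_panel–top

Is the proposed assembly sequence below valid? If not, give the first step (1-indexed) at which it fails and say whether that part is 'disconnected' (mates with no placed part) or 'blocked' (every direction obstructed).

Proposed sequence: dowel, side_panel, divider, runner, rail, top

Valid

1. dowel@(-1, 0, 0) [-y clear] — {dowel}
2. side_panel@(0, 0, 0) [+x clear] — {dowel, side_panel}
3. divider@(-1, 0, -1) [+x clear] — {divider, dowel, side_panel}
4. runner@(0, -1, 0) [-x clear] — {divider, dowel, runner, side_panel}
5. rail@(0, -1, -1) [-z clear] — {divider, dowel, rail, runner, side_panel}
6. top@(0, 0, -1) [+y clear] — {divider, dowel, rail, runner, side_panel, top}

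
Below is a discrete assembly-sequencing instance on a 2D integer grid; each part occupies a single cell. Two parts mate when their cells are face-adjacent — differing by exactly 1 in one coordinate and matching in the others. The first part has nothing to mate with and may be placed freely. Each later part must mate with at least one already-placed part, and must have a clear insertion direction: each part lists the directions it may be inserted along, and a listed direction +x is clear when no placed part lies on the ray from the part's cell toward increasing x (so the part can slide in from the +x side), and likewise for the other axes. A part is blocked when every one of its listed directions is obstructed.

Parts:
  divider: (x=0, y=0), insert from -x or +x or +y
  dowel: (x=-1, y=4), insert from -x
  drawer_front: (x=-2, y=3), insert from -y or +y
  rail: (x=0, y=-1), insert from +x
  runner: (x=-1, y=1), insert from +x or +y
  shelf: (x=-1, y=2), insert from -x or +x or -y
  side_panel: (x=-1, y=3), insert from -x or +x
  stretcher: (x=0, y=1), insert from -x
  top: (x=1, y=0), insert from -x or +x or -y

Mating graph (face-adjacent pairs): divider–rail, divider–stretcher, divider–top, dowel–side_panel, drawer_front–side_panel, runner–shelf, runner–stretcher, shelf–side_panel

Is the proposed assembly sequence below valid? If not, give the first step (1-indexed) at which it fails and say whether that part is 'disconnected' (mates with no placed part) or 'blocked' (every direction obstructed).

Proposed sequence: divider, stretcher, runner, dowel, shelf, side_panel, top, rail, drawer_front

1. divider@(0, 0) [-x clear] — {divider}
2. stretcher@(0, 1) [-x clear] — {divider, stretcher}
3. runner@(-1, 1) [+y clear] — {divider, runner, stretcher}
4. dowel@(-1, 4) — no placed neighbour ⇒ disconnected

Invalid at step 4 (disconnected)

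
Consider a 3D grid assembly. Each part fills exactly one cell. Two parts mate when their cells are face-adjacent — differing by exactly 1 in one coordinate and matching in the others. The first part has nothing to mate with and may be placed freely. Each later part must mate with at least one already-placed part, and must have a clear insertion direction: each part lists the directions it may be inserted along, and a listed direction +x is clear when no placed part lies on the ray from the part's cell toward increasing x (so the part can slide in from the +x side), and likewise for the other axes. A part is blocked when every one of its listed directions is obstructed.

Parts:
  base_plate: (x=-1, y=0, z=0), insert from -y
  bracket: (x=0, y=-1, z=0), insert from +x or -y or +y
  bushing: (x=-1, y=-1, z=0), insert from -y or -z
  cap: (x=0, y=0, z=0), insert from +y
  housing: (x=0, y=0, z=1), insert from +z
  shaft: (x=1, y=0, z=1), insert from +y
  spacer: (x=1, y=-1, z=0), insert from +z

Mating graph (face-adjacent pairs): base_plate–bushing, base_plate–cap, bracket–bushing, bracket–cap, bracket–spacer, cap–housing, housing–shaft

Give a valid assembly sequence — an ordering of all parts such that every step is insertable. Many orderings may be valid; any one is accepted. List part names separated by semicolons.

base_plate; bushing; cap; housing; shaft; bracket; spacer

1. base_plate@(-1, 0, 0) [-y clear] — {base_plate}
2. bushing@(-1, -1, 0) [-y clear] — {base_plate, bushing}
3. cap@(0, 0, 0) [+y clear] — {base_plate, bushing, cap}
4. housing@(0, 0, 1) [+z clear] — {base_plate, bushing, cap, housing}
5. shaft@(1, 0, 1) [+y clear] — {base_plate, bushing, cap, housing, shaft}
6. bracket@(0, -1, 0) [+x clear] — {base_plate, bracket, bushing, cap, housing, shaft}
7. spacer@(1, -1, 0) [+z clear] — {base_plate, bracket, bushing, cap, housing, shaft, spacer}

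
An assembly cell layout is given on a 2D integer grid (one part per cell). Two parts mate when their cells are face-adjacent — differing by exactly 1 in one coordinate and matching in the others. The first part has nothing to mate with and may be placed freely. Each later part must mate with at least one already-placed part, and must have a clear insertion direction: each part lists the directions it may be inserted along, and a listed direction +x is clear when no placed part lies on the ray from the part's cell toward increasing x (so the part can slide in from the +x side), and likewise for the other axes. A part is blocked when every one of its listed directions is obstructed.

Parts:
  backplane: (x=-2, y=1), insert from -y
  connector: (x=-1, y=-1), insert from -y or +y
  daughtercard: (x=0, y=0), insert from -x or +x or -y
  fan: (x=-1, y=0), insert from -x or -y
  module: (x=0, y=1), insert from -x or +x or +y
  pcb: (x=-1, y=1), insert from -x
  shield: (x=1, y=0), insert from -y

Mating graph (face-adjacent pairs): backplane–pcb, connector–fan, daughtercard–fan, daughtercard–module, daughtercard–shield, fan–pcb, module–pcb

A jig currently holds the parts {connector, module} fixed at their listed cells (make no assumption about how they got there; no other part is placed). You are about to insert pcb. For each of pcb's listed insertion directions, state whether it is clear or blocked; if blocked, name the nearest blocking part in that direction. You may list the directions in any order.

-x: ray from pcb(-1, 1) has no placed part ⇒ clear

-x: clear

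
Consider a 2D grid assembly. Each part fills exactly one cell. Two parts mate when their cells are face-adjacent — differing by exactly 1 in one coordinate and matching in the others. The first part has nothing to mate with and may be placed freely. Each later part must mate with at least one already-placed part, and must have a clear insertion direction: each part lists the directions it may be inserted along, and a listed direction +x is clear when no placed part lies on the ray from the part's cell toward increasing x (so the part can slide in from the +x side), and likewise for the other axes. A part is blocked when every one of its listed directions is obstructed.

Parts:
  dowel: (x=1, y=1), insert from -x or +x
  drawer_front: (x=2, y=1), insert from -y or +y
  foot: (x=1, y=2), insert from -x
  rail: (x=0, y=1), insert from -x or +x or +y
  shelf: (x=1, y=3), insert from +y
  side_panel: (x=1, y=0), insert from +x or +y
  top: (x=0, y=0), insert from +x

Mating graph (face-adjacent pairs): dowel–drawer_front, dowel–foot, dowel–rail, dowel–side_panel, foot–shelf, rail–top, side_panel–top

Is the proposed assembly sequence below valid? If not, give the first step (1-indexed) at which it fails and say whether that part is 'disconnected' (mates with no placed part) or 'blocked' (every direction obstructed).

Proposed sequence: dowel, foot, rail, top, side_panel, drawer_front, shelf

1. dowel@(1, 1) [-x clear] — {dowel}
2. foot@(1, 2) [-x clear] — {dowel, foot}
3. rail@(0, 1) [-x clear] — {dowel, foot, rail}
4. top@(0, 0) [+x clear] — {dowel, foot, rail, top}
5. side_panel@(1, 0) [+x clear] — {dowel, foot, rail, side_panel, top}
6. drawer_front@(2, 1) [-y clear] — {dowel, drawer_front, foot, rail, side_panel, top}
7. shelf@(1, 3) [+y clear] — {dowel, drawer_front, foot, rail, shelf, side_panel, top}

Valid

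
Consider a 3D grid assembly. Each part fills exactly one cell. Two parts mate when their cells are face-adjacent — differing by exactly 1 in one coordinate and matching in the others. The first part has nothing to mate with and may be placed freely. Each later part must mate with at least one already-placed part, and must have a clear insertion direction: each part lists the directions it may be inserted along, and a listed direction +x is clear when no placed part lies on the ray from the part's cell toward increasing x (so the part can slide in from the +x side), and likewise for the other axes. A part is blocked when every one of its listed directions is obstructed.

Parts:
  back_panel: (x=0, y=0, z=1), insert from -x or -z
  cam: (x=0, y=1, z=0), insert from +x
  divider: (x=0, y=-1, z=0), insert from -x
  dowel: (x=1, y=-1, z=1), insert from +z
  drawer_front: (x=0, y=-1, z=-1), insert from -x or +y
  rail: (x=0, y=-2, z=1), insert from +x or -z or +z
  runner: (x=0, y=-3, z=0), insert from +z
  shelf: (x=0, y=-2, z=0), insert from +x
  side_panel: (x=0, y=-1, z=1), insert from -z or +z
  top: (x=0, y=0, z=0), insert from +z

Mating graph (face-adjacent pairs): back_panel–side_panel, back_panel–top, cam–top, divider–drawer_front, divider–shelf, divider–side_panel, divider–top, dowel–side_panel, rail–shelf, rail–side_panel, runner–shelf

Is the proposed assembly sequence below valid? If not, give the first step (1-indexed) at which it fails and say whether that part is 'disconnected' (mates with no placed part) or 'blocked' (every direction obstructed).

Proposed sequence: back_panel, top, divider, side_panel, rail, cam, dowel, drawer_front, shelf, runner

Invalid at step 2 (blocked)

1. back_panel@(0, 0, 1) [-x clear] — {back_panel}
2. top@(0, 0, 0) — +z all obstructed ⇒ blocked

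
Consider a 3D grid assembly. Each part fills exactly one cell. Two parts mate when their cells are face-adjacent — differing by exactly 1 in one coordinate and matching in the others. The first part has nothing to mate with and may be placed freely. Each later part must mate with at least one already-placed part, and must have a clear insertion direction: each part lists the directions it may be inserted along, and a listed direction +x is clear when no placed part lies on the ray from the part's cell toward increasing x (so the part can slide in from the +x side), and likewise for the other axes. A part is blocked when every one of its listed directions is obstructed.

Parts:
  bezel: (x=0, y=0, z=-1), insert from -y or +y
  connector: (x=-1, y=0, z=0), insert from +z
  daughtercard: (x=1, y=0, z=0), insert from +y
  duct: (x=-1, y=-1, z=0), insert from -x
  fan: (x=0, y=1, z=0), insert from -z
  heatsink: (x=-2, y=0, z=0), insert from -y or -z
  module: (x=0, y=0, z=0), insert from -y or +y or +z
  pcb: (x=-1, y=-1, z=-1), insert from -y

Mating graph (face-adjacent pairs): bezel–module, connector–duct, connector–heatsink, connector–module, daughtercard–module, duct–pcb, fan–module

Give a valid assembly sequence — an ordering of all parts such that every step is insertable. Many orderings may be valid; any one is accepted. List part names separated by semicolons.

1. pcb@(-1, -1, -1) [-y clear] — {pcb}
2. duct@(-1, -1, 0) [-x clear] — {duct, pcb}
3. connector@(-1, 0, 0) [+z clear] — {connector, duct, pcb}
4. heatsink@(-2, 0, 0) [-y clear] — {connector, duct, heatsink, pcb}
5. module@(0, 0, 0) [-y clear] — {connector, duct, heatsink, module, pcb}
6. bezel@(0, 0, -1) [-y clear] — {bezel, connector, duct, heatsink, module, pcb}
7. fan@(0, 1, 0) [-z clear] — {bezel, connector, duct, fan, heatsink, module, pcb}
8. daughtercard@(1, 0, 0) [+y clear] — {bezel, connector, daughtercard, duct, fan, heatsink, module, pcb}

pcb; duct; connector; heatsink; module; bezel; fan; daughtercard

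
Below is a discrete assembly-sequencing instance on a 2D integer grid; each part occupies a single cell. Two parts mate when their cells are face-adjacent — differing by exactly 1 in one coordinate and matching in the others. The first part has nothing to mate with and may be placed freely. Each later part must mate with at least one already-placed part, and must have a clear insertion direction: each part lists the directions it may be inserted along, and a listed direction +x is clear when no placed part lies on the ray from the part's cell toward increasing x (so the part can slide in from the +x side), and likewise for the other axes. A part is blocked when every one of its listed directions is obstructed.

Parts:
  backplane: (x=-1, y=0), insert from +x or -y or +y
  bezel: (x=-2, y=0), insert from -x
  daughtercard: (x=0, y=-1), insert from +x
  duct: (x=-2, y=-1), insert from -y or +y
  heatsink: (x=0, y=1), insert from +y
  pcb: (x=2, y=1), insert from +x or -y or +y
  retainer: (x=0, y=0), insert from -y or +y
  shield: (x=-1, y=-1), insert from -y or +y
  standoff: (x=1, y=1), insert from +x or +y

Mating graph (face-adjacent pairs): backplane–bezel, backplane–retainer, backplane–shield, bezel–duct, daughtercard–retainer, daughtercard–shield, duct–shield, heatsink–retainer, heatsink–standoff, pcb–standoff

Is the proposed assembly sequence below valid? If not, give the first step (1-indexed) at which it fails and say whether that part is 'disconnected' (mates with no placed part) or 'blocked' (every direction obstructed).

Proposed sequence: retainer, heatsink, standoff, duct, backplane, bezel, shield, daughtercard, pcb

1. retainer@(0, 0) [-y clear] — {retainer}
2. heatsink@(0, 1) [+y clear] — {heatsink, retainer}
3. standoff@(1, 1) [+x clear] — {heatsink, retainer, standoff}
4. duct@(-2, -1) — no placed neighbour ⇒ disconnected

Invalid at step 4 (disconnected)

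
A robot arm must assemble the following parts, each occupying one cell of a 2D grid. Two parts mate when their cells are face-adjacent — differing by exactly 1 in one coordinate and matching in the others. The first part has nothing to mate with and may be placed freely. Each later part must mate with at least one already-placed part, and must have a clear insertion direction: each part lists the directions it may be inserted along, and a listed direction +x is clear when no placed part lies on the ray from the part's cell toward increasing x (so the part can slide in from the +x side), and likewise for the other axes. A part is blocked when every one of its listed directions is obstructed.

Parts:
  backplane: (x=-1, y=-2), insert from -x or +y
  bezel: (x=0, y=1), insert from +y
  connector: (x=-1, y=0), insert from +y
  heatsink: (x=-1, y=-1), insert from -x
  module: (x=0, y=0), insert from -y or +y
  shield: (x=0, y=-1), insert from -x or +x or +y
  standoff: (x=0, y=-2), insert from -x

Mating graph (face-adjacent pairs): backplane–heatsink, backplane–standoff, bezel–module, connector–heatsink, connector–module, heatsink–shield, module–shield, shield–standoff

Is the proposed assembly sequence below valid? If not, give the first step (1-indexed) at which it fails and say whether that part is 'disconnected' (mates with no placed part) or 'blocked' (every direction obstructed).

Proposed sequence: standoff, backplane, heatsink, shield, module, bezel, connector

1. standoff@(0, -2) [-x clear] — {standoff}
2. backplane@(-1, -2) [-x clear] — {backplane, standoff}
3. heatsink@(-1, -1) [-x clear] — {backplane, heatsink, standoff}
4. shield@(0, -1) [+x clear] — {backplane, heatsink, shield, standoff}
5. module@(0, 0) [+y clear] — {backplane, heatsink, module, shield, standoff}
6. bezel@(0, 1) [+y clear] — {backplane, bezel, heatsink, module, shield, standoff}
7. connector@(-1, 0) [+y clear] — {backplane, bezel, connector, heatsink, module, shield, standoff}

Valid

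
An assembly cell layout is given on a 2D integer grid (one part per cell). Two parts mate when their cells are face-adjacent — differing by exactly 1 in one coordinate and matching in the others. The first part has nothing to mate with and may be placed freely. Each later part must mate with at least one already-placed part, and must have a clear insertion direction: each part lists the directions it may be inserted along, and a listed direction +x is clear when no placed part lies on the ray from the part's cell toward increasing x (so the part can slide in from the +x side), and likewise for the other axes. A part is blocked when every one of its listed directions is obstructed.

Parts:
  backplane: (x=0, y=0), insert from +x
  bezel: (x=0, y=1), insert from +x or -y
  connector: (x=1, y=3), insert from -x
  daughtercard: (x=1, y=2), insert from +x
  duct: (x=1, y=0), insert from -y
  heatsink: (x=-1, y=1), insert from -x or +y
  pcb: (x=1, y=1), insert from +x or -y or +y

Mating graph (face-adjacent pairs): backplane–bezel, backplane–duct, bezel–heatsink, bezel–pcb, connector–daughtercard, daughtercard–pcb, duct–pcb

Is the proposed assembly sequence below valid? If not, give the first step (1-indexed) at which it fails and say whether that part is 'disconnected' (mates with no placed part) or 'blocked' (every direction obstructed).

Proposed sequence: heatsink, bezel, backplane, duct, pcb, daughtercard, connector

Valid

1. heatsink@(-1, 1) [-x clear] — {heatsink}
2. bezel@(0, 1) [+x clear] — {bezel, heatsink}
3. backplane@(0, 0) [+x clear] — {backplane, bezel, heatsink}
4. duct@(1, 0) [-y clear] — {backplane, bezel, duct, heatsink}
5. pcb@(1, 1) [+x clear] — {backplane, bezel, duct, heatsink, pcb}
6. daughtercard@(1, 2) [+x clear] — {backplane, bezel, daughtercard, duct, heatsink, pcb}
7. connector@(1, 3) [-x clear] — {backplane, bezel, connector, daughtercard, duct, heatsink, pcb}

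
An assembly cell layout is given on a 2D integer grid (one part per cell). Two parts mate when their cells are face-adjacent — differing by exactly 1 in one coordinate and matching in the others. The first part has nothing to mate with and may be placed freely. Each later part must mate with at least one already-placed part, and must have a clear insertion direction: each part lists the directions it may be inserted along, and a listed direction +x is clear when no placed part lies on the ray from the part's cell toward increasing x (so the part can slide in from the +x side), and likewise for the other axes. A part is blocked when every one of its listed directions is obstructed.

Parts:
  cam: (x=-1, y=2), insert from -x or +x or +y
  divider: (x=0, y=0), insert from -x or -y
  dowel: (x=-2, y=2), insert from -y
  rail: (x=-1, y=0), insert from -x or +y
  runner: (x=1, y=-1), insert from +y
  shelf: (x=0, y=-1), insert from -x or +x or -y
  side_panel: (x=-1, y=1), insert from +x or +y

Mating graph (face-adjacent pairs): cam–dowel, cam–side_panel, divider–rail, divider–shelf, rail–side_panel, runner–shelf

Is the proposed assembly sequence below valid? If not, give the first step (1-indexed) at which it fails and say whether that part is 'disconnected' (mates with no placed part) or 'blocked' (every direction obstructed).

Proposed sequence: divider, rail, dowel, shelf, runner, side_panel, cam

Invalid at step 3 (disconnected)

1. divider@(0, 0) [-x clear] — {divider}
2. rail@(-1, 0) [-x clear] — {divider, rail}
3. dowel@(-2, 2) — no placed neighbour ⇒ disconnected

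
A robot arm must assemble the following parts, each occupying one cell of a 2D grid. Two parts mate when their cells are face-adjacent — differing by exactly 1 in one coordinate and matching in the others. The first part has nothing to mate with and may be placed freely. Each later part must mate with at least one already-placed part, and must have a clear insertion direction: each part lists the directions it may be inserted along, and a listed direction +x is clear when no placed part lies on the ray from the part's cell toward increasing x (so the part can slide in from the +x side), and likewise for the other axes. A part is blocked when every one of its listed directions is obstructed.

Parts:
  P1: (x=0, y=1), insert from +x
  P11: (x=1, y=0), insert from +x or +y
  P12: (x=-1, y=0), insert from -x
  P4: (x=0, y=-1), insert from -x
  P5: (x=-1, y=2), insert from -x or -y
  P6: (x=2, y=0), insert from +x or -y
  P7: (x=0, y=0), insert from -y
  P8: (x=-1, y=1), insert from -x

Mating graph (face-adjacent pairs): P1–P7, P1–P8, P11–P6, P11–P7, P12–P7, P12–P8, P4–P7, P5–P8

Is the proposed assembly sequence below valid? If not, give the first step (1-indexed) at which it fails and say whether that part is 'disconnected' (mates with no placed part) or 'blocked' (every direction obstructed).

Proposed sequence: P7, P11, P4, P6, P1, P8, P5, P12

1. P7@(0, 0) [-y clear] — {P7}
2. P11@(1, 0) [+x clear] — {P11, P7}
3. P4@(0, -1) [-x clear] — {P11, P4, P7}
4. P6@(2, 0) [+x clear] — {P11, P4, P6, P7}
5. P1@(0, 1) [+x clear] — {P1, P11, P4, P6, P7}
6. P8@(-1, 1) [-x clear] — {P1, P11, P4, P6, P7, P8}
7. P5@(-1, 2) [-x clear] — {P1, P11, P4, P5, P6, P7, P8}
8. P12@(-1, 0) [-x clear] — {P1, P11, P12, P4, P5, P6, P7, P8}

Valid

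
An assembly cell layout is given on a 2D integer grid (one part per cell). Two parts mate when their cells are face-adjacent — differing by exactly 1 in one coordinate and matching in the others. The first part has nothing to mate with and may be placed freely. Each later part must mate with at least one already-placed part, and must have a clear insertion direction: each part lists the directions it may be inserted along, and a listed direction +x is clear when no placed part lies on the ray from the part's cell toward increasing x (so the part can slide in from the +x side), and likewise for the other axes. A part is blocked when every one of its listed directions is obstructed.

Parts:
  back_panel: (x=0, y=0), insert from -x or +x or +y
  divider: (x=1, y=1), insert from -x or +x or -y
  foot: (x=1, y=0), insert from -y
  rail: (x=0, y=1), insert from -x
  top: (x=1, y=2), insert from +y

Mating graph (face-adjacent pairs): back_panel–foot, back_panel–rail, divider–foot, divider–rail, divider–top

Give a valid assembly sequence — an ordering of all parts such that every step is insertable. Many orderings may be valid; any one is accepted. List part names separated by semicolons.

1. rail@(0, 1) [-x clear] — {rail}
2. divider@(1, 1) [+x clear] — {divider, rail}
3. top@(1, 2) [+y clear] — {divider, rail, top}
4. foot@(1, 0) [-y clear] — {divider, foot, rail, top}
5. back_panel@(0, 0) [-x clear] — {back_panel, divider, foot, rail, top}

rail; divider; top; foot; back_panel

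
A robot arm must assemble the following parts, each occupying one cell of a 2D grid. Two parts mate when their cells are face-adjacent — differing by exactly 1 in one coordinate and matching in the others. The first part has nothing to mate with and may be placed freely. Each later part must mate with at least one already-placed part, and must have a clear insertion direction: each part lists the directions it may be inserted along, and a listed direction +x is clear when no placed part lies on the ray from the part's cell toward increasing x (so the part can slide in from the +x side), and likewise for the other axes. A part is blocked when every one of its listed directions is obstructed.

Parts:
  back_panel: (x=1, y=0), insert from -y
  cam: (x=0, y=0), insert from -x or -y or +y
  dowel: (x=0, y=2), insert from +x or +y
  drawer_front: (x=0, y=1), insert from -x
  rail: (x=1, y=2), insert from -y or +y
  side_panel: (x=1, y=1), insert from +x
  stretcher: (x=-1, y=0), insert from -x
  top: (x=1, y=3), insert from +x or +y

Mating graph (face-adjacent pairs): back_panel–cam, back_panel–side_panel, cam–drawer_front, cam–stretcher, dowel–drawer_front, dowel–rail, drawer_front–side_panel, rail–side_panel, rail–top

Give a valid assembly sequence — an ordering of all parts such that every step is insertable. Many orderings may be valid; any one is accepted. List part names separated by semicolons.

1. dowel@(0, 2) [+x clear] — {dowel}
2. rail@(1, 2) [-y clear] — {dowel, rail}
3. top@(1, 3) [+x clear] — {dowel, rail, top}
4. drawer_front@(0, 1) [-x clear] — {dowel, drawer_front, rail, top}
5. cam@(0, 0) [-x clear] — {cam, dowel, drawer_front, rail, top}
6. stretcher@(-1, 0) [-x clear] — {cam, dowel, drawer_front, rail, stretcher, top}
7. back_panel@(1, 0) [-y clear] — {back_panel, cam, dowel, drawer_front, rail, stretcher, top}
8. side_panel@(1, 1) [+x clear] — {back_panel, cam, dowel, drawer_front, rail, side_panel, stretcher, top}

dowel; rail; top; drawer_front; cam; stretcher; back_panel; side_panel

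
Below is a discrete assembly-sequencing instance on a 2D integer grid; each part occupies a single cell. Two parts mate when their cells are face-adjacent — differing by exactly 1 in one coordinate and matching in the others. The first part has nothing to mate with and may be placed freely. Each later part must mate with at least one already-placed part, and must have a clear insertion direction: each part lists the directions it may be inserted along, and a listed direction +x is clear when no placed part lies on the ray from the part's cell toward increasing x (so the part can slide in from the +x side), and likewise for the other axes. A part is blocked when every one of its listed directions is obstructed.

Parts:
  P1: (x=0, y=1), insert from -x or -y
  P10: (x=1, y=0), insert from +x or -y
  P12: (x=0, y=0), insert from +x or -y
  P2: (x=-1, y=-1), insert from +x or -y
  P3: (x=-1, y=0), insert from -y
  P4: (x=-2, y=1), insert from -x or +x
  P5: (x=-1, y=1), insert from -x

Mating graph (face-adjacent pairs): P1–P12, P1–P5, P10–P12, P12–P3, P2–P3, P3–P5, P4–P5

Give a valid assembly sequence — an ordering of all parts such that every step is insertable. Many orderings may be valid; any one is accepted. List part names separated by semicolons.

P3; P5; P2; P4; P1; P12; P10

1. P3@(-1, 0) [-y clear] — {P3}
2. P5@(-1, 1) [-x clear] — {P3, P5}
3. P2@(-1, -1) [+x clear] — {P2, P3, P5}
4. P4@(-2, 1) [-x clear] — {P2, P3, P4, P5}
5. P1@(0, 1) [-y clear] — {P1, P2, P3, P4, P5}
6. P12@(0, 0) [+x clear] — {P1, P12, P2, P3, P4, P5}
7. P10@(1, 0) [+x clear] — {P1, P10, P12, P2, P3, P4, P5}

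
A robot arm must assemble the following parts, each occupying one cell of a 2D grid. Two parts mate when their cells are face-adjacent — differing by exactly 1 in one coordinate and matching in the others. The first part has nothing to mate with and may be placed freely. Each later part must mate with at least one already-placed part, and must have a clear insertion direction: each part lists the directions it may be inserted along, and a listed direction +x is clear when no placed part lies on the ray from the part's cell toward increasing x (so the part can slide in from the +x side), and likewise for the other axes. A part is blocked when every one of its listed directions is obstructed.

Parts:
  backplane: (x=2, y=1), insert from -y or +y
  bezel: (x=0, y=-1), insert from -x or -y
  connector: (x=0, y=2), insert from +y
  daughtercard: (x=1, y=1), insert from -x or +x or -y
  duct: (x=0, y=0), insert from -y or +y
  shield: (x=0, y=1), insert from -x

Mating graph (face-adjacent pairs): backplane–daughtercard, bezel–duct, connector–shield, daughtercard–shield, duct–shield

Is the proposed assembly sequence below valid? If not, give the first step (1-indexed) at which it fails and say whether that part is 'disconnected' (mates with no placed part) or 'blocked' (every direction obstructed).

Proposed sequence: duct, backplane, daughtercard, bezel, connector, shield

1. duct@(0, 0) [-y clear] — {duct}
2. backplane@(2, 1) — no placed neighbour ⇒ disconnected

Invalid at step 2 (disconnected)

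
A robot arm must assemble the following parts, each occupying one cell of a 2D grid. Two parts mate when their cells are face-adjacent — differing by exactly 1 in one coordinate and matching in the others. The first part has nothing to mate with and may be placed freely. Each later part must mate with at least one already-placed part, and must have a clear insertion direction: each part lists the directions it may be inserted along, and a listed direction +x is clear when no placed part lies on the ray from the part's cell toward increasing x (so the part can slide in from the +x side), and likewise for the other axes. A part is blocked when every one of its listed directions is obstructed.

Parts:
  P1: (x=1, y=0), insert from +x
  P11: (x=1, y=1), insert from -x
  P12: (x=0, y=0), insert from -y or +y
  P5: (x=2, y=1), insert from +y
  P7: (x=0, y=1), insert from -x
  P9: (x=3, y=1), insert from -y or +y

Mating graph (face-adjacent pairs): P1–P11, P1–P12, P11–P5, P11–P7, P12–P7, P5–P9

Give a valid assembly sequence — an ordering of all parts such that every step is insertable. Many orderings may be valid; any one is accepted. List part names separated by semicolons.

P1; P11; P5; P9; P7; P12

1. P1@(1, 0) [+x clear] — {P1}
2. P11@(1, 1) [-x clear] — {P1, P11}
3. P5@(2, 1) [+y clear] — {P1, P11, P5}
4. P9@(3, 1) [-y clear] — {P1, P11, P5, P9}
5. P7@(0, 1) [-x clear] — {P1, P11, P5, P7, P9}
6. P12@(0, 0) [-y clear] — {P1, P11, P12, P5, P7, P9}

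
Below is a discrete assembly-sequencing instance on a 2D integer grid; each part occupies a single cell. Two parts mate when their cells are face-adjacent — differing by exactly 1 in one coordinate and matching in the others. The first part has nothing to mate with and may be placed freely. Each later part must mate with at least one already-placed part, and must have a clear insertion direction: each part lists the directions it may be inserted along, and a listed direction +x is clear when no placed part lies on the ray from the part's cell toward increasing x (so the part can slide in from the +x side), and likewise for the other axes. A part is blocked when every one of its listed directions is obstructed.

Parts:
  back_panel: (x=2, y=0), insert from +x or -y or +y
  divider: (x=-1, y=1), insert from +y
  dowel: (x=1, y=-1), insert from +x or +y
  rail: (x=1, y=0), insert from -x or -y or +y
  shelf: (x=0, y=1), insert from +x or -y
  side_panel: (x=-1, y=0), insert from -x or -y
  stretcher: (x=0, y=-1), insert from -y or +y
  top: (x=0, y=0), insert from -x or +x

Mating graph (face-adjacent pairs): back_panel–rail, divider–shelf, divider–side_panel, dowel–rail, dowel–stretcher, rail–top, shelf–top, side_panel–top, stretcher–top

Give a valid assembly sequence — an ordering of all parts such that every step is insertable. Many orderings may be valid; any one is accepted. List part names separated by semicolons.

rail; top; side_panel; stretcher; shelf; dowel; divider; back_panel

1. rail@(1, 0) [-x clear] — {rail}
2. top@(0, 0) [-x clear] — {rail, top}
3. side_panel@(-1, 0) [-x clear] — {rail, side_panel, top}
4. stretcher@(0, -1) [-y clear] — {rail, side_panel, stretcher, top}
5. shelf@(0, 1) [+x clear] — {rail, shelf, side_panel, stretcher, top}
6. dowel@(1, -1) [+x clear] — {dowel, rail, shelf, side_panel, stretcher, top}
7. divider@(-1, 1) [+y clear] — {divider, dowel, rail, shelf, side_panel, stretcher, top}
8. back_panel@(2, 0) [+x clear] — {back_panel, divider, dowel, rail, shelf, side_panel, stretcher, top}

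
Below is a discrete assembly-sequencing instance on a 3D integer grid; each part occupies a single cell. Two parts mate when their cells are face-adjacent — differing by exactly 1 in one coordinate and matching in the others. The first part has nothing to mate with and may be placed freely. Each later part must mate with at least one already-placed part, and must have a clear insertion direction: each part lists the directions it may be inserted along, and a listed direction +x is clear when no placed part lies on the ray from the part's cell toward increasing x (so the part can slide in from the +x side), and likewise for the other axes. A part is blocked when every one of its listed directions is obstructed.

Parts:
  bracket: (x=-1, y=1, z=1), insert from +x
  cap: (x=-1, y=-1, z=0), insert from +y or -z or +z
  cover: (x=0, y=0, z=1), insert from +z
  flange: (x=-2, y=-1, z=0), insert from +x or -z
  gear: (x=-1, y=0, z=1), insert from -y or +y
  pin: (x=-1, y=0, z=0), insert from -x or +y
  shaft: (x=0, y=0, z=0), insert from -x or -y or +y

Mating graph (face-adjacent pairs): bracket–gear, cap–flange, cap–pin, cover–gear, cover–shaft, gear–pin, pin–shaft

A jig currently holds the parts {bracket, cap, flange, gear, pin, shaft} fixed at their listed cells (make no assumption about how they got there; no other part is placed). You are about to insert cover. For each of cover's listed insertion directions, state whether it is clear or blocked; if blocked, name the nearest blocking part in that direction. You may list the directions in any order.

+z: ray from cover(0, 0, 1) has no placed part ⇒ clear

+z: clear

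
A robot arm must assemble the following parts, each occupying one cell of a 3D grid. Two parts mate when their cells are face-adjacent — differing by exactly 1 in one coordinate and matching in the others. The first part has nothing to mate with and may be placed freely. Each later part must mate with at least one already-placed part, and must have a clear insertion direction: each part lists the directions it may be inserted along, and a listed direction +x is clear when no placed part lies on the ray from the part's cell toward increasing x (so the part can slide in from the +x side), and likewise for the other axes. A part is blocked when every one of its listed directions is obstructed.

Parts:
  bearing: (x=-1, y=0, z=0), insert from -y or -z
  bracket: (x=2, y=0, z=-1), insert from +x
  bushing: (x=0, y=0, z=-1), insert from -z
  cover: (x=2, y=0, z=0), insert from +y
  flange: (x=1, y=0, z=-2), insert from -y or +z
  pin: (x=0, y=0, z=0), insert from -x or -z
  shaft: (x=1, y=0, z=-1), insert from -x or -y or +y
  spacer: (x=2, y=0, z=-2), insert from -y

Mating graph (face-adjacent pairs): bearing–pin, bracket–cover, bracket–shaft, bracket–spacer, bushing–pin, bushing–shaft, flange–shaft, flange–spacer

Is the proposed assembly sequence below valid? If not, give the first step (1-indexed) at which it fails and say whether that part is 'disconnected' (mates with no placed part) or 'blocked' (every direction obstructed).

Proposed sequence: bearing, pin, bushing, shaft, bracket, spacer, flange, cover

Valid

1. bearing@(-1, 0, 0) [-y clear] — {bearing}
2. pin@(0, 0, 0) [-z clear] — {bearing, pin}
3. bushing@(0, 0, -1) [-z clear] — {bearing, bushing, pin}
4. shaft@(1, 0, -1) [-y clear] — {bearing, bushing, pin, shaft}
5. bracket@(2, 0, -1) [+x clear] — {bearing, bracket, bushing, pin, shaft}
6. spacer@(2, 0, -2) [-y clear] — {bearing, bracket, bushing, pin, shaft, spacer}
7. flange@(1, 0, -2) [-y clear] — {bearing, bracket, bushing, flange, pin, shaft, spacer}
8. cover@(2, 0, 0) [+y clear] — {bearing, bracket, bushing, cover, flange, pin, shaft, spacer}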